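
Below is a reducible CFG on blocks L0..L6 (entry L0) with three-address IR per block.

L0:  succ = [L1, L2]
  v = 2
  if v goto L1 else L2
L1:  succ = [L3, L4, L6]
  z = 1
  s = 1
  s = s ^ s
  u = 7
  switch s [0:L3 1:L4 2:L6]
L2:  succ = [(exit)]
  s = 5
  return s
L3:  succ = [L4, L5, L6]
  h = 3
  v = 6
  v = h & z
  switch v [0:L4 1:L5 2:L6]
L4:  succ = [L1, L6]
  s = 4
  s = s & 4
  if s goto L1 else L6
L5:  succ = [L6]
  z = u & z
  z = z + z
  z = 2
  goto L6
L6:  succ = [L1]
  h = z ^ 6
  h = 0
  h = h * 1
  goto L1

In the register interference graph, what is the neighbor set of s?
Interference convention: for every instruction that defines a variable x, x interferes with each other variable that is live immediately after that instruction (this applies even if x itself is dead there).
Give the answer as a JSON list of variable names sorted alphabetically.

def/use:
  L0: def={v} ue=∅
  L1: def={s,u,z} ue=∅
  L2: def={s} ue=∅
  L3: def={h,v} ue={z}
  L4: def={s} ue=∅
  L5: def={z} ue={u,z}
  L6: def={h} ue={z}

Backward fixpoint:
  live L0: ∅→∅
  live L1: ∅→{u,z}
  live L2: ∅→∅
  live L3: {u,z}→{u,z}
  live L4: {z}→{z}
  live L5: {u,z}→{z}
  live L6: {z}→∅

Interfere edges:
  h: {u,v,z}
  s: {u,z}
  u: {h,s,v,z}
  v: {h,u,z}
  z: {h,s,u,v}

N(s) = ["u", "z"]

Answer: ["u", "z"]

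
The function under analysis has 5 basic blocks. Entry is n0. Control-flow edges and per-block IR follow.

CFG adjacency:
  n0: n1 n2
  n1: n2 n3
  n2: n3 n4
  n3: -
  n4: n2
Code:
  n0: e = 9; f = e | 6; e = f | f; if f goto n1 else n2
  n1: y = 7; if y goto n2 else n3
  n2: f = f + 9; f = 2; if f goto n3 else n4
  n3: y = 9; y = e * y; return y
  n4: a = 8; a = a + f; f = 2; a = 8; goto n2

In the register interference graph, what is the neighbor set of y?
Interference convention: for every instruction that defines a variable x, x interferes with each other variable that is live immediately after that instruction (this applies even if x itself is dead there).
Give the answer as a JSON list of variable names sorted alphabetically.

def/use:
  n0: {e,f} / ∅
  n1: {y} / ∅
  n2: {f} / {f}
  n3: {y} / {e}
  n4: {a,f} / {f}

Liveness:
  n0 li=∅ lo={e,f}
  n1 li={e,f} lo={e,f}
  n2 li={e,f} lo={e,f}
  n3 li={e} lo=∅
  n4 li={e,f} lo={e,f}

Interference:
  a — {e,f}
  e — {a,f,y}
  f — {a,e,y}
  y — {e,f}

N(y) = ["e", "f"]

Answer: ["e", "f"]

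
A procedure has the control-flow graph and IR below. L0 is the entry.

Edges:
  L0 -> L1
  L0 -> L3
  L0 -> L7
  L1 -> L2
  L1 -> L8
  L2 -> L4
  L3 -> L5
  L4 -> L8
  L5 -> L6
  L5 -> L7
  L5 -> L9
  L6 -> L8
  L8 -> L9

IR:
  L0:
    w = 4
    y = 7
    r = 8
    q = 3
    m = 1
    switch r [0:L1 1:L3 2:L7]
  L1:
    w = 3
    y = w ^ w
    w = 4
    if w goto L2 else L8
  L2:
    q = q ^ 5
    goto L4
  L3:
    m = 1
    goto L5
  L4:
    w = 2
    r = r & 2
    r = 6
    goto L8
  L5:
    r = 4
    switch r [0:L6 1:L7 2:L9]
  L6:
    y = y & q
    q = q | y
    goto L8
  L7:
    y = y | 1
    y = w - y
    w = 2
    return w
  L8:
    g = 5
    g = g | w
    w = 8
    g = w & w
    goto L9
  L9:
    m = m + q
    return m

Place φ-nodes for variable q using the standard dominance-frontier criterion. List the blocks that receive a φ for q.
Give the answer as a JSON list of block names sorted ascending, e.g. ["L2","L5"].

idom tree: L1←L0 L2←L1 L3←L0 L4←L2 L5←L3 L6←L5 L7←L0 L8←L0 L9←L0
Join-block Dom:
  L7: preds {L0,L5}: {L0} ∩ {L0,L3,L5} = {L0}; idom=L0
  L8: preds {L1,L4,L6}: {L0,L1} ∩ {L0,L1,L2,L4} ∩ {L0,L3,L5,L6} = {L0}; idom=L0
  L9: preds {L5,L8}: {L0,L3,L5} ∩ {L0,L8} = {L0}; idom=L0

DF derivation:
  L7←L0: walk · to L0
  L7←L5: walk L5→L3 to L0
  L8←L1: walk L1 to L0
  L8←L4: walk L4→L2→L1 to L0
  L8←L6: walk L6→L5→L3 to L0
  L9←L5: walk L5→L3 to L0
  L9←L8: walk L8 to L0
  L0: DF=∅
  L1: DF={L8}
  L2: DF={L8}
  L3: DF={L7,L8,L9}
  L4: DF={L8}
  L5: DF={L7,L8,L9}
  L6: DF={L8}
  L7: DF=∅
  L8: DF={L9}
  L9: DF=∅

φ for q: defs {L0,L2,L6}
  DF⁺ = {L8,L9}

Answer: ["L8", "L9"]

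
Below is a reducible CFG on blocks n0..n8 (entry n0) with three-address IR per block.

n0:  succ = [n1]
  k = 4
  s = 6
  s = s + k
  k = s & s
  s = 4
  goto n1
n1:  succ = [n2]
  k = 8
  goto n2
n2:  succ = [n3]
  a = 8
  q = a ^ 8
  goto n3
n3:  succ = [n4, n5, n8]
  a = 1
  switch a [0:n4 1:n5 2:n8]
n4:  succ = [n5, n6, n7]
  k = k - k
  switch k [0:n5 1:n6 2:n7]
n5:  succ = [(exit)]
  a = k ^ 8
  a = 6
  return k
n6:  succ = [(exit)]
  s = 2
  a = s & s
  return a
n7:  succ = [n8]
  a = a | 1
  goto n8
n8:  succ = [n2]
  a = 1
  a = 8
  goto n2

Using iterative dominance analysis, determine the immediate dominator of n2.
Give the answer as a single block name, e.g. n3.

Answer: n1

Derivation:
idom tree: n1←n0 n2←n1 n3←n2 n4←n3 n5←n3 n6←n4 n7←n4 n8←n3
Dom at joins:
  n2: preds {n1,n8}: {n0,n1} ∩ {n0,n1,n2,n3,n8} = {n0,n1}; idom=n1
  n5: preds {n3,n4}: {n0,n1,n2,n3} ∩ {n0,n1,n2,n3,n4} = {n0,n1,n2,n3}; idom=n3
  n8: preds {n3,n7}: {n0,n1,n2,n3} ∩ {n0,n1,n2,n3,n4,n7} = {n0,n1,n2,n3}; idom=n3

idom(n2) = n1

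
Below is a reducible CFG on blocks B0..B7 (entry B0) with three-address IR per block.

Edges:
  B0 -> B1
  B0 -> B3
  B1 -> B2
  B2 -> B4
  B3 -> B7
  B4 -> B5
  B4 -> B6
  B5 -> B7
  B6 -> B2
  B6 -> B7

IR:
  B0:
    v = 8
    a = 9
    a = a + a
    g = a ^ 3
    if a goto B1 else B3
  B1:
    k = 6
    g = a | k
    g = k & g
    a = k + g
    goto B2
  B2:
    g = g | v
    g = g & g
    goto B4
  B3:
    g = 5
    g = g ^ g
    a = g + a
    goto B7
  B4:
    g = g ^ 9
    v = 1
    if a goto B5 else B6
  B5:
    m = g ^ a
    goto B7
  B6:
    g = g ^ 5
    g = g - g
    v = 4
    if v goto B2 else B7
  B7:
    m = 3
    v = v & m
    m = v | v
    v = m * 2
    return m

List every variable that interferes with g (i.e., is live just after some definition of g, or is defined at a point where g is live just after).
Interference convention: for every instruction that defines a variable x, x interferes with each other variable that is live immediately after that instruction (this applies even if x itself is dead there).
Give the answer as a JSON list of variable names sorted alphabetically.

Block summaries:
  B0: def={a,g,v} ue=∅
  B1: def={a,g,k} ue={a}
  B2: def={g} ue={g,v}
  B3: def={a,g} ue={a}
  B4: def={g,v} ue={a,g}
  B5: def={m} ue={a,g}
  B6: def={g,v} ue={g}
  B7: def={m,v} ue={v}

Backward fixpoint:
  B0: in=∅ out={a,v}
  B1: in={a,v} out={a,g,v}
  B2: in={a,g,v} out={a,g}
  B3: in={a,v} out={v}
  B4: in={a,g} out={a,g,v}
  B5: in={a,g,v} out={v}
  B6: in={a,g} out={a,g,v}
  B7: in={v} out=∅

Interfere edges:
  a↔{g,k,v}
  g↔{a,k,v}
  k↔{a,g,v}
  m↔{v}
  v↔{a,g,k,m}

N(g) = ["a", "k", "v"]

Answer: ["a", "k", "v"]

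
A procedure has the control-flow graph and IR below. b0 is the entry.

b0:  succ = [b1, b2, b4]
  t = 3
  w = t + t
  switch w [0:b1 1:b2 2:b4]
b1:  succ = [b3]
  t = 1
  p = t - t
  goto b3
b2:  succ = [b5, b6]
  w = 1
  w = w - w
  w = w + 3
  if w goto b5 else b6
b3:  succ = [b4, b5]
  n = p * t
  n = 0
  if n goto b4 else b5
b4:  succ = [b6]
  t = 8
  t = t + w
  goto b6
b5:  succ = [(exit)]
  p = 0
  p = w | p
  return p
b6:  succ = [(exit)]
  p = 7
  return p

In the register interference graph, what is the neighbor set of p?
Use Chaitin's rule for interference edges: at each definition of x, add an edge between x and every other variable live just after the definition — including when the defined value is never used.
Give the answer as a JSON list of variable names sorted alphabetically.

Answer: ["t", "w"]

Analysis:
Per-block:
  b0: {t,w} / ∅
  b1: {p,t} / ∅
  b2: {w} / ∅
  b3: {n} / {p,t}
  b4: {t} / {w}
  b5: {p} / {w}
  b6: {p} / ∅

Live sets:
  b0: in=∅ out={w}
  b1: in={w} out={p,t,w}
  b2: in=∅ out={w}
  b3: in={p,t,w} out={w}
  b4: in={w} out=∅
  b5: in={w} out=∅
  b6: in=∅ out=∅

Interfere edges:
  n — {w}
  p — {t,w}
  t — {p,w}
  w — {n,p,t}

N(p) = ["t", "w"]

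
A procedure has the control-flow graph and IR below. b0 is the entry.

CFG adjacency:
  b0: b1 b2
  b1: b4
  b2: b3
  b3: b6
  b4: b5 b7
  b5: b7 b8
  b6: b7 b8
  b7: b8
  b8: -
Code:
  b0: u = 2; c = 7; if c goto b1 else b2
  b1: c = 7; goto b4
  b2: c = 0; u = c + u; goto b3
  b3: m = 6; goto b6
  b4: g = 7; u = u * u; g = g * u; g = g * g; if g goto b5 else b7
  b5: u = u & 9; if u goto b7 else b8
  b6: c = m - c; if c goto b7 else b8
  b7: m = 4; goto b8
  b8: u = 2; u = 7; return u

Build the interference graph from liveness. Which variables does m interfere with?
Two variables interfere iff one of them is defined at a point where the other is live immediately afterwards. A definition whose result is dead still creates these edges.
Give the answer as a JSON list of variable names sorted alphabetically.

Answer: ["c"]

Derivation:
Per-block:
  b0: def={c,u} ue=∅
  b1: def={c} ue=∅
  b2: def={c,u} ue={u}
  b3: def={m} ue=∅
  b4: def={g,u} ue={u}
  b5: def={u} ue={u}
  b6: def={c} ue={c,m}
  b7: def={m} ue=∅
  b8: def={u} ue=∅

Live sets:
  b0 li=∅ lo={u}
  b1 li={u} lo={u}
  b2 li={u} lo={c}
  b3 li={c} lo={c,m}
  b4 li={u} lo={u}
  b5 li={u} lo=∅
  b6 li={c,m} lo=∅
  b7 li=∅ lo=∅
  b8 li=∅ lo=∅

Interfere edges:
  c — {m,u}
  g — {u}
  m — {c}
  u — {c,g}

N(m) = ["c"]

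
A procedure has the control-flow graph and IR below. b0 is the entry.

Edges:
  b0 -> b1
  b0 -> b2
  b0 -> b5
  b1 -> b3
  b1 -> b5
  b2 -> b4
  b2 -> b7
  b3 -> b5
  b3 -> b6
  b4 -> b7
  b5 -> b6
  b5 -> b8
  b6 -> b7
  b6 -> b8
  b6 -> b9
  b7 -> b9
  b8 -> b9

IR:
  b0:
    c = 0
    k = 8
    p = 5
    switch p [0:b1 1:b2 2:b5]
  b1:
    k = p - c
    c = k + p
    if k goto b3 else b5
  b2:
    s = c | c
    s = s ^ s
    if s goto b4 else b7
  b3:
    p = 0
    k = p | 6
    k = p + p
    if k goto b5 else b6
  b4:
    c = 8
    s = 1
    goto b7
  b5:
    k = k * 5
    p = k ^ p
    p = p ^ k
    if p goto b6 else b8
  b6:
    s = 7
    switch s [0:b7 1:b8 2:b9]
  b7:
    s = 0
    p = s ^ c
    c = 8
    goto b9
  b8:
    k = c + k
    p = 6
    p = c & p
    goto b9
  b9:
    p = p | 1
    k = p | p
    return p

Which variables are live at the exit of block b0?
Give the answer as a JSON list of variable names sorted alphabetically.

Answer: ["c", "k", "p"]

Analysis:
def/use:
  b0: def={c,k,p} ue=∅
  b1: def={c,k} ue={c,p}
  b2: def={s} ue={c}
  b3: def={k,p} ue=∅
  b4: def={c,s} ue=∅
  b5: def={k,p} ue={k,p}
  b6: def={s} ue=∅
  b7: def={c,p,s} ue={c}
  b8: def={k,p} ue={c,k}
  b9: def={k,p} ue={p}

Live sets:
  live b0: ∅→{c,k,p}
  live b1: {c,p}→{c,k,p}
  live b2: {c}→{c}
  live b3: {c}→{c,k,p}
  live b4: ∅→{c}
  live b5: {c,k,p}→{c,k,p}
  live b6: {c,k,p}→{c,k,p}
  live b7: {c}→{p}
  live b8: {c,k}→{p}
  live b9: {p}→∅

live-out(b0) = ["c", "k", "p"]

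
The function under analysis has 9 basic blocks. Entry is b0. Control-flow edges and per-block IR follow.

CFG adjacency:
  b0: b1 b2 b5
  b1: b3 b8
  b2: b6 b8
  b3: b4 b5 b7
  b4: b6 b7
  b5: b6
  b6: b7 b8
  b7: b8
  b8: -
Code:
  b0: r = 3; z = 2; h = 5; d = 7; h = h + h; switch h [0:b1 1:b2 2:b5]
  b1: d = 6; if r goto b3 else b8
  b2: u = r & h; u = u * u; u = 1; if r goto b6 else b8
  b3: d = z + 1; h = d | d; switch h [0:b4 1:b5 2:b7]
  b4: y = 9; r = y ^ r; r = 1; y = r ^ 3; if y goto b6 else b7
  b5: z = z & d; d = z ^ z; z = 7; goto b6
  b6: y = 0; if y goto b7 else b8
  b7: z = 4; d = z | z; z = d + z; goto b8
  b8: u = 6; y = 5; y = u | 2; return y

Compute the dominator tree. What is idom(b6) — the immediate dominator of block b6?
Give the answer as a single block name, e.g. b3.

Answer: b0

Analysis:
idom tree: b1←b0 b2←b0 b3←b1 b4←b3 b5←b0 b6←b0 b7←b0 b8←b0
Dom∩ at merges:
  b5: preds {b0,b3}: {b0} ∩ {b0,b1,b3} = {b0}; idom=b0
  b6: preds {b2,b4,b5}: {b0,b2} ∩ {b0,b1,b3,b4} ∩ {b0,b5} = {b0}; idom=b0
  b7: preds {b3,b4,b6}: {b0,b1,b3} ∩ {b0,b1,b3,b4} ∩ {b0,b6} = {b0}; idom=b0
  b8: preds {b1,b2,b6,b7}: {b0,b1} ∩ {b0,b2} ∩ {b0,b6} ∩ {b0,b7} = {b0}; idom=b0

idom(b6) = b0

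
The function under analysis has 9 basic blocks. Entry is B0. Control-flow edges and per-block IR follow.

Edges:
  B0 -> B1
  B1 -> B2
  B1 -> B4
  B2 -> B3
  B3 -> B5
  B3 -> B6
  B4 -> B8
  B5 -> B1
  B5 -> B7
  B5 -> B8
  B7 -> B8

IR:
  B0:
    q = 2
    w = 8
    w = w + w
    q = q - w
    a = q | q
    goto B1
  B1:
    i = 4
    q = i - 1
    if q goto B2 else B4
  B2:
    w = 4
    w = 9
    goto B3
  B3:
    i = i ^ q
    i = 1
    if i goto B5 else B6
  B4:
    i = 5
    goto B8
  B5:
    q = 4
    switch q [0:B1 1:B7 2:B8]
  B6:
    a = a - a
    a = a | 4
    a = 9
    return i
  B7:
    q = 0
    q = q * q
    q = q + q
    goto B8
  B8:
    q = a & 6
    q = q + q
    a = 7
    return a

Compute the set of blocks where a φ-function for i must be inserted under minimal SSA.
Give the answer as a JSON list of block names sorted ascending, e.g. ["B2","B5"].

idom tree: B1←B0 B2←B1 B3←B2 B4←B1 B5←B3 B6←B3 B7←B5 B8←B1
Dom at joins:
  B1: preds {B0,B5}: {B0} ∩ {B0,B1,B2,B3,B5} = {B0}; idom=B0
  B8: preds {B4,B5,B7}: {B0,B1,B4} ∩ {B0,B1,B2,B3,B5} ∩ {B0,B1,B2,B3,B5,B7} = {B0,B1}; idom=B1

DF derivation:
  B1←B0: walk · to B0
  B1←B5: walk B5→B3→B2→B1 to B0
  B8←B4: walk B4 to B1
  B8←B5: walk B5→B3→B2 to B1
  B8←B7: walk B7→B5→B3→B2 to B1
  B0: DF=∅
  B1: DF={B1}
  B2: DF={B1,B8}
  B3: DF={B1,B8}
  B4: DF={B8}
  B5: DF={B1,B8}
  B6: DF=∅
  B7: DF={B8}
  B8: DF=∅

φ for i: defs {B1,B3,B4}
  DF⁺ = {B1,B8}

Answer: ["B1", "B8"]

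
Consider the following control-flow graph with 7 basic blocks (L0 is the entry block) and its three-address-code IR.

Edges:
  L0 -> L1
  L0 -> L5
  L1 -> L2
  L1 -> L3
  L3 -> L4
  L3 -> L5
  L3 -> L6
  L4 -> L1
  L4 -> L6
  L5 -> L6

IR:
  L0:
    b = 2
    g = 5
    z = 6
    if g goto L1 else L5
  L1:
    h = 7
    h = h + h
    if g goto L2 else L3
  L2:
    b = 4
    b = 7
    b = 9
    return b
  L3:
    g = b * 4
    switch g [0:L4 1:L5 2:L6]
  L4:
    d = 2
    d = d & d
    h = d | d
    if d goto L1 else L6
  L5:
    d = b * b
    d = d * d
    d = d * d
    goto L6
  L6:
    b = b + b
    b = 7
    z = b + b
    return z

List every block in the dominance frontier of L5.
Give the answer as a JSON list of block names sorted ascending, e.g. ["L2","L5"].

idom tree: L1←L0 L2←L1 L3←L1 L4←L3 L5←L0 L6←L0
Dom at joins:
  L1: preds {L0,L4}: {L0} ∩ {L0,L1,L3,L4} = {L0}; idom=L0
  L5: preds {L0,L3}: {L0} ∩ {L0,L1,L3} = {L0}; idom=L0
  L6: preds {L3,L4,L5}: {L0,L1,L3} ∩ {L0,L1,L3,L4} ∩ {L0,L5} = {L0}; idom=L0

DF derivation:
  join L1 pred L0: · stop@L0
  join L1 pred L4: L4→L3→L1 stop@L0
  join L5 pred L0: · stop@L0
  join L5 pred L3: L3→L1 stop@L0
  join L6 pred L3: L3→L1 stop@L0
  join L6 pred L4: L4→L3→L1 stop@L0
  join L6 pred L5: L5 stop@L0
  DF(L0)=∅
  DF(L1)={L1,L5,L6}
  DF(L2)=∅
  DF(L3)={L1,L5,L6}
  DF(L4)={L1,L6}
  DF(L5)={L6}
  DF(L6)=∅

DF(L5) = ["L6"]

Answer: ["L6"]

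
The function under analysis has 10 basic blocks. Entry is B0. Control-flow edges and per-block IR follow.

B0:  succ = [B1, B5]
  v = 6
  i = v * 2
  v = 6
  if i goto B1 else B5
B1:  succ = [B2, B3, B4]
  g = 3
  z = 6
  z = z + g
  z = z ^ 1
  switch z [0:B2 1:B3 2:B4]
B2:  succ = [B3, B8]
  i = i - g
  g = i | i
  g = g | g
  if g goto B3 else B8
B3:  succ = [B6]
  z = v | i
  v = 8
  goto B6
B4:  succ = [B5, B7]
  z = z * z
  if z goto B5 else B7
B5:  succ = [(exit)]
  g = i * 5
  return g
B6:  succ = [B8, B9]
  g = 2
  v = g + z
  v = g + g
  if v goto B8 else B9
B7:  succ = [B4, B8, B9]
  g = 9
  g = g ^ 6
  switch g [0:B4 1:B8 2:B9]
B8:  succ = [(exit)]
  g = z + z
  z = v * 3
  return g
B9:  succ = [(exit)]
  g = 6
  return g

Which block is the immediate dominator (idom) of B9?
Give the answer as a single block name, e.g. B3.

Answer: B1

Derivation:
idom tree: B1←B0 B2←B1 B3←B1 B4←B1 B5←B0 B6←B3 B7←B4 B8←B1 B9←B1
Dom∩ at merges:
  B3: preds {B1,B2}: {B0,B1} ∩ {B0,B1,B2} = {B0,B1}; idom=B1
  B4: preds {B1,B7}: {B0,B1} ∩ {B0,B1,B4,B7} = {B0,B1}; idom=B1
  B5: preds {B0,B4}: {B0} ∩ {B0,B1,B4} = {B0}; idom=B0
  B8: preds {B2,B6,B7}: {B0,B1,B2} ∩ {B0,B1,B3,B6} ∩ {B0,B1,B4,B7} = {B0,B1}; idom=B1
  B9: preds {B6,B7}: {B0,B1,B3,B6} ∩ {B0,B1,B4,B7} = {B0,B1}; idom=B1

idom(B9) = B1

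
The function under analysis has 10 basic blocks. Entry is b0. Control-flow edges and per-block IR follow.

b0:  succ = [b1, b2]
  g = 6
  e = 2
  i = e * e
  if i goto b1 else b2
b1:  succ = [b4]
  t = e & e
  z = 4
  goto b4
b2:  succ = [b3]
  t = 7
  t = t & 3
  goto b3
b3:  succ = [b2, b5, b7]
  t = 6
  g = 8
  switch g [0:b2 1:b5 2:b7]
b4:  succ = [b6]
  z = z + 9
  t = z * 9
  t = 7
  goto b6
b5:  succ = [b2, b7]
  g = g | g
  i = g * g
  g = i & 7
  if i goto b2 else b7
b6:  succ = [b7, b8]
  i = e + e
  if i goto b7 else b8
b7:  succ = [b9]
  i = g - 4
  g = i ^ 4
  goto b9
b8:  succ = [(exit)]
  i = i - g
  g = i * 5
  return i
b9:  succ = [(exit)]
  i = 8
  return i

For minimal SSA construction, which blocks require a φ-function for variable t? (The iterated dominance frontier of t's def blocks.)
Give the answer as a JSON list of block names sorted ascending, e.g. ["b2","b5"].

idom tree: b1←b0 b2←b0 b3←b2 b4←b1 b5←b3 b6←b4 b7←b0 b8←b6 b9←b7
Dom∩ at merges:
  b2: preds {b0,b3,b5}: {b0} ∩ {b0,b2,b3} ∩ {b0,b2,b3,b5} = {b0}; idom=b0
  b7: preds {b3,b5,b6}: {b0,b2,b3} ∩ {b0,b2,b3,b5} ∩ {b0,b1,b4,b6} = {b0}; idom=b0

DF derivation:
  join b2 pred b0: · stop@b0
  join b2 pred b3: b3→b2 stop@b0
  join b2 pred b5: b5→b3→b2 stop@b0
  join b7 pred b3: b3→b2 stop@b0
  join b7 pred b5: b5→b3→b2 stop@b0
  join b7 pred b6: b6→b4→b1 stop@b0
  DF(b0)=∅
  DF(b1)={b7}
  DF(b2)={b2,b7}
  DF(b3)={b2,b7}
  DF(b4)={b7}
  DF(b5)={b2,b7}
  DF(b6)={b7}
  DF(b7)=∅
  DF(b8)=∅
  DF(b9)=∅

φ for t: defs {b1,b2,b3,b4}
  DF⁺ = {b2,b7}

Answer: ["b2", "b7"]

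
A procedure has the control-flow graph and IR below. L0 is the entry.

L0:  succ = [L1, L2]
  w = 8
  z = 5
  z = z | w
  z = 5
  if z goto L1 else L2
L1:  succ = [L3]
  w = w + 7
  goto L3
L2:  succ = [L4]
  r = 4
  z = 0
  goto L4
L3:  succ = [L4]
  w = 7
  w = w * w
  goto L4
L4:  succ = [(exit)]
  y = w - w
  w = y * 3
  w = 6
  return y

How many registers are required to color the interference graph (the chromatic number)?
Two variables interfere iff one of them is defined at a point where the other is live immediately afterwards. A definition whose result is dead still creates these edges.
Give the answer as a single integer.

Block summaries:
  L0 def {w,z} use ∅
  L1 def {w} use {w}
  L2 def {r,z} use ∅
  L3 def {w} use ∅
  L4 def {w,y} use {w}

Liveness:
  L0 li=∅ lo={w}
  L1 li={w} lo=∅
  L2 li={w} lo={w}
  L3 li=∅ lo={w}
  L4 li={w} lo=∅

Interference:
  r: {w}
  w: {r,y,z}
  y: {w}
  z: {w}

Chromatic number:
  lower bound: {r,w} mutually conflict ⇒ χ ≥ 2
  assign r→R1 w→R0 y→R1 z→R1 — no edge inside a register ⇒ χ ≤ 2
  χ = 2

Answer: 2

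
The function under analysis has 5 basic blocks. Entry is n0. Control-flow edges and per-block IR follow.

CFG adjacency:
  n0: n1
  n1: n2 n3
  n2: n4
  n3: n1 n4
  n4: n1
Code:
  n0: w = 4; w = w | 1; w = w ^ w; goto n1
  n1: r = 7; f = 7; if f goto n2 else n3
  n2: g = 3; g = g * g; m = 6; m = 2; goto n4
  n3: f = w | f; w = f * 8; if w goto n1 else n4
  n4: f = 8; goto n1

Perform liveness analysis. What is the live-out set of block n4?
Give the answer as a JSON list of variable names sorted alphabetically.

Answer: ["w"]

Working:
Per-block:
  n0: {w} / ∅
  n1: {f,r} / ∅
  n2: {g,m} / ∅
  n3: {f,w} / {f,w}
  n4: {f} / ∅

Liveness:
  n0: in=∅ out={w}
  n1: in={w} out={f,w}
  n2: in={w} out={w}
  n3: in={f,w} out={w}
  n4: in={w} out={w}

live-out(n4) = ["w"]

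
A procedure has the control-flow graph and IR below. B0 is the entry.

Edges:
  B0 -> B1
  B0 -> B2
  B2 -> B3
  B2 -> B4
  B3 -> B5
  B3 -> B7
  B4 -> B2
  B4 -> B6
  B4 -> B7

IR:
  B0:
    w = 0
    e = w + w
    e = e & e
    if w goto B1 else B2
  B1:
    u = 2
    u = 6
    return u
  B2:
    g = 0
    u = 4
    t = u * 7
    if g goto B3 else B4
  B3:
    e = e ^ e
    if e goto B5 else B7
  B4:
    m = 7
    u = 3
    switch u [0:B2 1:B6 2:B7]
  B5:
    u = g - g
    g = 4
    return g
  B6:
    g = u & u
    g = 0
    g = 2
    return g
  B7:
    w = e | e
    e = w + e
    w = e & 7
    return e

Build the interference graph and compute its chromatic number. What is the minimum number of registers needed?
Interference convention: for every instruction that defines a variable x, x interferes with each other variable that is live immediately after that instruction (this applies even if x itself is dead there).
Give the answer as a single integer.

def/use:
  B0: {e,w} / ∅
  B1: {u} / ∅
  B2: {g,t,u} / ∅
  B3: {e} / {e}
  B4: {m,u} / ∅
  B5: {g,u} / {g}
  B6: {g} / {u}
  B7: {e,w} / {e}

Live sets:
  B0 li=∅ lo={e}
  B1 li=∅ lo=∅
  B2 li={e} lo={e,g}
  B3 li={e,g} lo={e,g}
  B4 li={e} lo={e,u}
  B5 li={g} lo=∅
  B6 li={u} lo=∅
  B7 li={e} lo=∅

Interference:
  e — {g,m,t,u,w}
  g — {e,t,u}
  m — {e}
  t — {e,g}
  u — {e,g}
  w — {e}

Colouring:
  clique {e,g,t} ⇒ need ≥ 3
  3-colouring: c0={e}  c1={g,m,w}  c2={t,u}
  χ = 3

Answer: 3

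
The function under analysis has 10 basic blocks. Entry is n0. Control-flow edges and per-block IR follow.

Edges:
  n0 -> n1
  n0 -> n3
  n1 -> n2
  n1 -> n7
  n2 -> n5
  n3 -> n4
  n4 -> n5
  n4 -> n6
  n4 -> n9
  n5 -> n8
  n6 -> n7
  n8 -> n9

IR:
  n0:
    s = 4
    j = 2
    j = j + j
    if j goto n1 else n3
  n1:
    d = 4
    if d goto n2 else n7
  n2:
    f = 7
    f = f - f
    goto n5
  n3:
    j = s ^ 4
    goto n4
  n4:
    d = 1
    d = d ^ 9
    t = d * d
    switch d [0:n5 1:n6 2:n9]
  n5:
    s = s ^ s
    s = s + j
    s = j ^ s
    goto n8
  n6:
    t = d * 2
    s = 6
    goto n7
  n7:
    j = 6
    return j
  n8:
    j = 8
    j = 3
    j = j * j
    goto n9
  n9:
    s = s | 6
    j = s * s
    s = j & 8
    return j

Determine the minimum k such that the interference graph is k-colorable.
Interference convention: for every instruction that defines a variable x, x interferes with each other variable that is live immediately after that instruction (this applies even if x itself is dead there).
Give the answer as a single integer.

Block summaries:
  n0: def={j,s} ue=∅
  n1: def={d} ue=∅
  n2: def={f} ue=∅
  n3: def={j} ue={s}
  n4: def={d,t} ue=∅
  n5: def={s} ue={j,s}
  n6: def={s,t} ue={d}
  n7: def={j} ue=∅
  n8: def={j} ue=∅
  n9: def={j,s} ue={s}

Backward fixpoint:
  n0 li=∅ lo={j,s}
  n1 li={j,s} lo={j,s}
  n2 li={j,s} lo={j,s}
  n3 li={s} lo={j,s}
  n4 li={j,s} lo={d,j,s}
  n5 li={j,s} lo={s}
  n6 li={d} lo=∅
  n7 li=∅ lo=∅
  n8 li={s} lo={s}
  n9 li={s} lo=∅

Interfere edges:
  d↔{j,s,t}
  f↔{j,s}
  j↔{d,f,s,t}
  s↔{d,f,j,t}
  t↔{d,j,s}

Chromatic number:
  lower bound: {d,j,s,t} mutually conflict ⇒ χ ≥ 4
  assign d→R2 f→R2 j→R0 s→R1 t→R3 — no edge inside a register ⇒ χ ≤ 4
  χ = 4

Answer: 4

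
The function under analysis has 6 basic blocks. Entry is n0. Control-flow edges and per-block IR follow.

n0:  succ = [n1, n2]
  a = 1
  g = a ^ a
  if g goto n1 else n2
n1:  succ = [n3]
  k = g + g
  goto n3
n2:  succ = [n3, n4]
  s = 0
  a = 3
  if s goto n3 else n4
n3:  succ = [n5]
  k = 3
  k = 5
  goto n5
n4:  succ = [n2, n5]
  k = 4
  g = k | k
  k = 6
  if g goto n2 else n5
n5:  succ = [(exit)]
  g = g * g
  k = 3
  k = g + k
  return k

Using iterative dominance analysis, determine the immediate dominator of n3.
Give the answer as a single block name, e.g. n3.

Answer: n0

Derivation:
idom tree: n1←n0 n2←n0 n3←n0 n4←n2 n5←n0
Dom at joins:
  n2: preds {n0,n4}: {n0} ∩ {n0,n2,n4} = {n0}; idom=n0
  n3: preds {n1,n2}: {n0,n1} ∩ {n0,n2} = {n0}; idom=n0
  n5: preds {n3,n4}: {n0,n3} ∩ {n0,n2,n4} = {n0}; idom=n0

idom(n3) = n0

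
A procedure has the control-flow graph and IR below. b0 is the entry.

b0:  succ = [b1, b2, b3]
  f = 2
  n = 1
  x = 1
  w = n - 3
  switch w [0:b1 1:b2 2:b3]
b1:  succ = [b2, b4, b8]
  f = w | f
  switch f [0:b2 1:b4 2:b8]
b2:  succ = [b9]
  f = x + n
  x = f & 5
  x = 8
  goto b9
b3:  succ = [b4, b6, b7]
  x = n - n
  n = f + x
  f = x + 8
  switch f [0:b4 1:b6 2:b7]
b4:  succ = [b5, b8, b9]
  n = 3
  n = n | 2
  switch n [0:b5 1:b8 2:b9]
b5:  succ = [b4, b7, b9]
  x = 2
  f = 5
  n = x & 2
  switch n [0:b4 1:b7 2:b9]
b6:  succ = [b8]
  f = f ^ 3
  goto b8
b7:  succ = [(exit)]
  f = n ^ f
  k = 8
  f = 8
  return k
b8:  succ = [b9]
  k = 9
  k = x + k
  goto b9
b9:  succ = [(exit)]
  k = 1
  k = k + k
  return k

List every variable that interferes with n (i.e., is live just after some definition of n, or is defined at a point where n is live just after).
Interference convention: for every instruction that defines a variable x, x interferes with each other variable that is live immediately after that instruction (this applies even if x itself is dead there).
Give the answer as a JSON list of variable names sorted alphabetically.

def/use:
  b0: def={f,n,w,x} ue=∅
  b1: def={f} ue={f,w}
  b2: def={f,x} ue={n,x}
  b3: def={f,n,x} ue={f,n}
  b4: def={n} ue=∅
  b5: def={f,n,x} ue=∅
  b6: def={f} ue={f}
  b7: def={f,k} ue={f,n}
  b8: def={k} ue={x}
  b9: def={k} ue=∅

Live sets:
  live b0: ∅→{f,n,w,x}
  live b1: {f,n,w,x}→{n,x}
  live b2: {n,x}→∅
  live b3: {f,n}→{f,n,x}
  live b4: {x}→{x}
  live b5: ∅→{f,n,x}
  live b6: {f,x}→{x}
  live b7: {f,n}→∅
  live b8: {x}→∅
  live b9: ∅→∅

Interfere edges:
  f — {k,n,w,x}
  k — {f,x}
  n — {f,w,x}
  w — {f,n,x}
  x — {f,k,n,w}

N(n) = ["f", "w", "x"]

Answer: ["f", "w", "x"]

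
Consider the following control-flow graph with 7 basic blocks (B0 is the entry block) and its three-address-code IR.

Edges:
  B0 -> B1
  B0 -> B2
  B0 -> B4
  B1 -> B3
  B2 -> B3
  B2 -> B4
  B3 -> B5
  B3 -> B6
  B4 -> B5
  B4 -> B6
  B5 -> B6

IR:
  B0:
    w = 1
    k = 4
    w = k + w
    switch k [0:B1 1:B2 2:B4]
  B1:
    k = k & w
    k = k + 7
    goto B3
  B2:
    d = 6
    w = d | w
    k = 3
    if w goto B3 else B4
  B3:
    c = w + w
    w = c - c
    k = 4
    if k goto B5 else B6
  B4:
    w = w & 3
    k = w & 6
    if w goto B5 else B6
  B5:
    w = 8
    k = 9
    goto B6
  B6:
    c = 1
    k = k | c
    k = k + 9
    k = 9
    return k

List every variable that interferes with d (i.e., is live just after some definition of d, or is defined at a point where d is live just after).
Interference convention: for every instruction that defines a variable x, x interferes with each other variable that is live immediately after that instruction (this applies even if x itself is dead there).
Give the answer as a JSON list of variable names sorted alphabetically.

Per-block:
  B0: {k,w} / ∅
  B1: {k} / {k,w}
  B2: {d,k,w} / {w}
  B3: {c,k,w} / {w}
  B4: {k,w} / {w}
  B5: {k,w} / ∅
  B6: {c,k} / {k}

Liveness:
  live B0: ∅→{k,w}
  live B1: {k,w}→{w}
  live B2: {w}→{w}
  live B3: {w}→{k}
  live B4: {w}→{k}
  live B5: ∅→{k}
  live B6: {k}→∅

Interference:
  c↔{k}
  d↔{w}
  k↔{c,w}
  w↔{d,k}

N(d) = ["w"]

Answer: ["w"]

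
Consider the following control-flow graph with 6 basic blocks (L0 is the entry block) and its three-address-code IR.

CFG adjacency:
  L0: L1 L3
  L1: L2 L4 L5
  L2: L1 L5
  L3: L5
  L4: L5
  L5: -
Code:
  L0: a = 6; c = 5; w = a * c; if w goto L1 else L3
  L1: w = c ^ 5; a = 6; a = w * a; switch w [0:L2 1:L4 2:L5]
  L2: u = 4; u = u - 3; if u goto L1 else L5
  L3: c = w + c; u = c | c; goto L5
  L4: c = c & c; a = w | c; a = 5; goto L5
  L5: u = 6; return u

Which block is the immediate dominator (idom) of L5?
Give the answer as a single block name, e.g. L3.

idom tree: L1←L0 L2←L1 L3←L0 L4←L1 L5←L0
Join-block Dom:
  L1: preds {L0,L2}: {L0} ∩ {L0,L1,L2} = {L0}; idom=L0
  L5: preds {L1,L2,L3,L4}: {L0,L1} ∩ {L0,L1,L2} ∩ {L0,L3} ∩ {L0,L1,L4} = {L0}; idom=L0

idom(L5) = L0

Answer: L0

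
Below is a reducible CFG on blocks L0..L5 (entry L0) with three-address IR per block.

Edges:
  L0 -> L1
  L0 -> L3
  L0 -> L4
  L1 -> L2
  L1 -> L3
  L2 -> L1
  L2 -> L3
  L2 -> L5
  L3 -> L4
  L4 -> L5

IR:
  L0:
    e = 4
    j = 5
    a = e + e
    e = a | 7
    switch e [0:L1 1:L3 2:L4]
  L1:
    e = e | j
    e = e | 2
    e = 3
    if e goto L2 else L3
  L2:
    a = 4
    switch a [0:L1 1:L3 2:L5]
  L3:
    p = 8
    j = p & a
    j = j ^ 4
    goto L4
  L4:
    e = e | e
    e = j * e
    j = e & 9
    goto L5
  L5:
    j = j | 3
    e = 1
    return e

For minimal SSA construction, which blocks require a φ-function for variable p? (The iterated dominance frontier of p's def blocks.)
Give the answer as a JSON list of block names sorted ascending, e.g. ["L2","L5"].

idom tree: L1←L0 L2←L1 L3←L0 L4←L0 L5←L0
Join-block Dom:
  L1: preds {L0,L2}: {L0} ∩ {L0,L1,L2} = {L0}; idom=L0
  L3: preds {L0,L1,L2}: {L0} ∩ {L0,L1} ∩ {L0,L1,L2} = {L0}; idom=L0
  L4: preds {L0,L3}: {L0} ∩ {L0,L3} = {L0}; idom=L0
  L5: preds {L2,L4}: {L0,L1,L2} ∩ {L0,L4} = {L0}; idom=L0

DF derivation:
  join L1 pred L0: · stop@L0
  join L1 pred L2: L2→L1 stop@L0
  join L3 pred L0: · stop@L0
  join L3 pred L1: L1 stop@L0
  join L3 pred L2: L2→L1 stop@L0
  join L4 pred L0: · stop@L0
  join L4 pred L3: L3 stop@L0
  join L5 pred L2: L2→L1 stop@L0
  join L5 pred L4: L4 stop@L0
  DF(L0)=∅
  DF(L1)={L1,L3,L5}
  DF(L2)={L1,L3,L5}
  DF(L3)={L4}
  DF(L4)={L5}
  DF(L5)=∅

φ for p: defs {L3}
  DF⁺ = {L4,L5}

Answer: ["L4", "L5"]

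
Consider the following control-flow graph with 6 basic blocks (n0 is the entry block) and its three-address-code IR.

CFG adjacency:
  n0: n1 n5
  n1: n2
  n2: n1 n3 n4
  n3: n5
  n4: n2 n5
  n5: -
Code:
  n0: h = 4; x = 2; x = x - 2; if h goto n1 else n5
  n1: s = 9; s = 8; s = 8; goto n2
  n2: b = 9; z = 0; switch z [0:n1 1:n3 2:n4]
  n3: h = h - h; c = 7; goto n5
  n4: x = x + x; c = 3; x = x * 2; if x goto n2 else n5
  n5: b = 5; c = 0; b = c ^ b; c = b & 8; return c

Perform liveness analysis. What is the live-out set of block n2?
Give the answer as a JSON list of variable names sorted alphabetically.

Per-block:
  n0: def={h,x} ue=∅
  n1: def={s} ue=∅
  n2: def={b,z} ue=∅
  n3: def={c,h} ue={h}
  n4: def={c,x} ue={x}
  n5: def={b,c} ue=∅

Live sets:
  n0 li=∅ lo={h,x}
  n1 li={h,x} lo={h,x}
  n2 li={h,x} lo={h,x}
  n3 li={h} lo=∅
  n4 li={h,x} lo={h,x}
  n5 li=∅ lo=∅

live-out(n2) = ["h", "x"]

Answer: ["h", "x"]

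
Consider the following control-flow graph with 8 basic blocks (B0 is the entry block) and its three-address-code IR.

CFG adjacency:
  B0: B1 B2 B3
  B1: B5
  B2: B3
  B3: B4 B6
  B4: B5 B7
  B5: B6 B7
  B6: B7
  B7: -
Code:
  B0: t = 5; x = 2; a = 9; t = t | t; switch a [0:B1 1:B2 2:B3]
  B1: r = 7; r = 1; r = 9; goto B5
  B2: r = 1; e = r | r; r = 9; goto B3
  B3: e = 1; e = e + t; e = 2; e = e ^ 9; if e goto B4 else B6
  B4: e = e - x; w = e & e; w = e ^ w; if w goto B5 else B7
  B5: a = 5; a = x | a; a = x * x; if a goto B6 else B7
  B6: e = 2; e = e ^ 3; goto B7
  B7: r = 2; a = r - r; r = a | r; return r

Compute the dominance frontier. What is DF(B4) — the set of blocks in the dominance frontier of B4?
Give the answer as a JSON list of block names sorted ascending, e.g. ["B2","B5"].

Answer: ["B5", "B7"]

Analysis:
idom tree: B1←B0 B2←B0 B3←B0 B4←B3 B5←B0 B6←B0 B7←B0
Dom at joins:
  B3: preds {B0,B2}: {B0} ∩ {B0,B2} = {B0}; idom=B0
  B5: preds {B1,B4}: {B0,B1} ∩ {B0,B3,B4} = {B0}; idom=B0
  B6: preds {B3,B5}: {B0,B3} ∩ {B0,B5} = {B0}; idom=B0
  B7: preds {B4,B5,B6}: {B0,B3,B4} ∩ {B0,B5} ∩ {B0,B6} = {B0}; idom=B0

DF derivation:
  B3←B0: walk · to B0
  B3←B2: walk B2 to B0
  B5←B1: walk B1 to B0
  B5←B4: walk B4→B3 to B0
  B6←B3: walk B3 to B0
  B6←B5: walk B5 to B0
  B7←B4: walk B4→B3 to B0
  B7←B5: walk B5 to B0
  B7←B6: walk B6 to B0
  B0: DF=∅
  B1: DF={B5}
  B2: DF={B3}
  B3: DF={B5,B6,B7}
  B4: DF={B5,B7}
  B5: DF={B6,B7}
  B6: DF={B7}
  B7: DF=∅

DF(B4) = ["B5", "B7"]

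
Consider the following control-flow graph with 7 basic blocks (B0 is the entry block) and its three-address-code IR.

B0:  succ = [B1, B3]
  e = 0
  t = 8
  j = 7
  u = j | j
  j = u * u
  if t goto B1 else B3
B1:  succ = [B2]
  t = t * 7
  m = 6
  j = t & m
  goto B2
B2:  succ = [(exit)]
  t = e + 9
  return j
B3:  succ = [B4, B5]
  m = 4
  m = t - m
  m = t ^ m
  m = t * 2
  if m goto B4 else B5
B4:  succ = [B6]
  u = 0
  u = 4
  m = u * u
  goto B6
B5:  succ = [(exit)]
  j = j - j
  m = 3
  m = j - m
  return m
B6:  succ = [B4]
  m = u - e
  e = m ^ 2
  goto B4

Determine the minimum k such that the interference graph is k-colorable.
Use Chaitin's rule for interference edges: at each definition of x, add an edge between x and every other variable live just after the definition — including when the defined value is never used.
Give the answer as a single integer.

Per-block:
  B0: def={e,j,t,u} ue=∅
  B1: def={j,m,t} ue={t}
  B2: def={t} ue={e,j}
  B3: def={m} ue={t}
  B4: def={m,u} ue=∅
  B5: def={j,m} ue={j}
  B6: def={e,m} ue={e,u}

Backward fixpoint:
  live B0: ∅→{e,j,t}
  live B1: {e,t}→{e,j}
  live B2: {e,j}→∅
  live B3: {e,j,t}→{e,j}
  live B4: {e}→{e,u}
  live B5: {j}→∅
  live B6: {e,u}→{e}

Conflict graph:
  e↔{j,m,t,u}
  j↔{e,m,t}
  m↔{e,j,t,u}
  t↔{e,j,m,u}
  u↔{e,m,t}

Chromatic number:
  lower bound: {e,j,m,t} mutually conflict ⇒ χ ≥ 4
  4-colouring: r0={e}  r1={m}  r2={t}  r3={j,u}
  χ = 4

Answer: 4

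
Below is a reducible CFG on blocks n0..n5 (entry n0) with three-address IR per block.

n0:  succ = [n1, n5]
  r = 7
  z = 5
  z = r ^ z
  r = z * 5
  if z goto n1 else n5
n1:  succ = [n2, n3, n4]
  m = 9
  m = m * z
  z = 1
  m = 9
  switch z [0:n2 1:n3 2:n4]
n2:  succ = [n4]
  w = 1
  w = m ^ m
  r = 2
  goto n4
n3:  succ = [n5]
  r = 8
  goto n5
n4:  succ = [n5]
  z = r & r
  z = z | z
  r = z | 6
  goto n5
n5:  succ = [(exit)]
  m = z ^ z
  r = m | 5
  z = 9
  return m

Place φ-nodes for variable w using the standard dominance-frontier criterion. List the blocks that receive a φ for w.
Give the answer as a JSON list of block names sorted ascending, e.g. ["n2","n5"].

idom tree: n1←n0 n2←n1 n3←n1 n4←n1 n5←n0
Dom∩ at merges:
  n4: preds {n1,n2}: {n0,n1} ∩ {n0,n1,n2} = {n0,n1}; idom=n1
  n5: preds {n0,n3,n4}: {n0} ∩ {n0,n1,n3} ∩ {n0,n1,n4} = {n0}; idom=n0

DF walk-up:
  n4←n1: walk · to n1
  n4←n2: walk n2 to n1
  n5←n0: walk · to n0
  n5←n3: walk n3→n1 to n0
  n5←n4: walk n4→n1 to n0
  n0: DF=∅
  n1: DF={n5}
  n2: DF={n4}
  n3: DF={n5}
  n4: DF={n5}
  n5: DF=∅

φ for w: defs {n2}
  DF⁺ = {n4,n5}

Answer: ["n4", "n5"]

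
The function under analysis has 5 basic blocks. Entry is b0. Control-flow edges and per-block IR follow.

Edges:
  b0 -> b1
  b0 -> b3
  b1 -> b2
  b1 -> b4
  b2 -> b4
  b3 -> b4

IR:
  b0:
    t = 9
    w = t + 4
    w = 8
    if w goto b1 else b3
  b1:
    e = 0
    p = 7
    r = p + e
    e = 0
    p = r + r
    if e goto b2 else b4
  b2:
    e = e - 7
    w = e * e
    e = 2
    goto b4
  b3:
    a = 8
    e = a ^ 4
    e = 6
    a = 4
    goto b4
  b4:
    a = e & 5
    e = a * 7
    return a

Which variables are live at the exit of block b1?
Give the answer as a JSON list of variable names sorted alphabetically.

Per-block:
  b0: def={t,w} ue=∅
  b1: def={e,p,r} ue=∅
  b2: def={e,w} ue={e}
  b3: def={a,e} ue=∅
  b4: def={a,e} ue={e}

Liveness:
  b0: in=∅ out=∅
  b1: in=∅ out={e}
  b2: in={e} out={e}
  b3: in=∅ out={e}
  b4: in={e} out=∅

live-out(b1) = ["e"]

Answer: ["e"]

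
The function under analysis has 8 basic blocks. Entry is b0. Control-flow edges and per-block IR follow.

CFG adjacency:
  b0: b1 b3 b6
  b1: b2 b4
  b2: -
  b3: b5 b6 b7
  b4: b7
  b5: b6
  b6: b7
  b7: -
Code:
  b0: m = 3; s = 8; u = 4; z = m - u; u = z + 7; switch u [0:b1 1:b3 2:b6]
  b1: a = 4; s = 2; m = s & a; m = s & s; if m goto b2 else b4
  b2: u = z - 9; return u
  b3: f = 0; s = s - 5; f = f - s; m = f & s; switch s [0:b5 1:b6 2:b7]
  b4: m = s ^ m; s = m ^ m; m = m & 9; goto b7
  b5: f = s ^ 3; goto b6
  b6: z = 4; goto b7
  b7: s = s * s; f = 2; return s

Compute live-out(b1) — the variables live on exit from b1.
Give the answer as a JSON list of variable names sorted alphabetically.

Answer: ["m", "s", "z"]

Analysis:
Per-block:
  b0: def={m,s,u,z} ue=∅
  b1: def={a,m,s} ue=∅
  b2: def={u} ue={z}
  b3: def={f,m,s} ue={s}
  b4: def={m,s} ue={m,s}
  b5: def={f} ue={s}
  b6: def={z} ue=∅
  b7: def={f,s} ue={s}

Liveness:
  b0 li=∅ lo={s,z}
  b1 li={z} lo={m,s,z}
  b2 li={z} lo=∅
  b3 li={s} lo={s}
  b4 li={m,s} lo={s}
  b5 li={s} lo={s}
  b6 li={s} lo={s}
  b7 li={s} lo=∅

live-out(b1) = ["m", "s", "z"]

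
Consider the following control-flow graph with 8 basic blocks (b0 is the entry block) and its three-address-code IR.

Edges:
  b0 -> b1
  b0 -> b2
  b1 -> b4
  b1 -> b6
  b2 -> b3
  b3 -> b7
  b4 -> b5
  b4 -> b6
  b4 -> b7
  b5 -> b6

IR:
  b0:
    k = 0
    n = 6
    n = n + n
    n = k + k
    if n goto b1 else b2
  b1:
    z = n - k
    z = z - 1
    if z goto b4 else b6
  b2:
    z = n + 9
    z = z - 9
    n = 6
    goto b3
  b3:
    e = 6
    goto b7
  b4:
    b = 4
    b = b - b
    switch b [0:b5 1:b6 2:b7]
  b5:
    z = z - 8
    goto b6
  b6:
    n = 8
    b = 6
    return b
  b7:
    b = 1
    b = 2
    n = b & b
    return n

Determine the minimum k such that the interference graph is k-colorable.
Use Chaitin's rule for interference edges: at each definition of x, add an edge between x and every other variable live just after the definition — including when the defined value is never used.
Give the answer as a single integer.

Per-block:
  b0: {k,n} / ∅
  b1: {z} / {k,n}
  b2: {n,z} / {n}
  b3: {e} / ∅
  b4: {b} / ∅
  b5: {z} / {z}
  b6: {b,n} / ∅
  b7: {b,n} / ∅

Liveness:
  live b0: ∅→{k,n}
  live b1: {k,n}→{z}
  live b2: {n}→∅
  live b3: ∅→∅
  live b4: {z}→{z}
  live b5: {z}→∅
  live b6: ∅→∅
  live b7: ∅→∅

Interfere edges:
  b↔{z}
  e↔∅
  k↔{n}
  n↔{k}
  z↔{b}

Registers:
  clique {b,z} ⇒ need ≥ 2
  assign b→R0 e→R0 k→R0 n→R1 z→R1 — no edge inside a register ⇒ χ ≤ 2
  χ = 2

Answer: 2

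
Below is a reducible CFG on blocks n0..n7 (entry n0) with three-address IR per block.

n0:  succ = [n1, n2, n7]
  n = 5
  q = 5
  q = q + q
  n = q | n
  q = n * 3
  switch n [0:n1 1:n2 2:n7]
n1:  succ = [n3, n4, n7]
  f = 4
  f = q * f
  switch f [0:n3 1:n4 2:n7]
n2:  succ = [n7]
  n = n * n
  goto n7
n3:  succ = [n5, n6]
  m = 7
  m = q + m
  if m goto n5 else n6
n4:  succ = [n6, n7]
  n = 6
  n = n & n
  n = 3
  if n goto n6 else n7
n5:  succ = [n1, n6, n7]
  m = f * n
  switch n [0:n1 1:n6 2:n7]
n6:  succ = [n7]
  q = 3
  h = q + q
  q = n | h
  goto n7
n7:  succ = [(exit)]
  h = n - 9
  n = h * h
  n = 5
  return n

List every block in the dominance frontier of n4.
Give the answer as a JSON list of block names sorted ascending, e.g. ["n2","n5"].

Answer: ["n6", "n7"]

Analysis:
idom tree: n1←n0 n2←n0 n3←n1 n4←n1 n5←n3 n6←n1 n7←n0
Join-block Dom:
  n1: preds {n0,n5}: {n0} ∩ {n0,n1,n3,n5} = {n0}; idom=n0
  n6: preds {n3,n4,n5}: {n0,n1,n3} ∩ {n0,n1,n4} ∩ {n0,n1,n3,n5} = {n0,n1}; idom=n1
  n7: preds {n0,n1,n2,n4,n5,n6}: {n0} ∩ {n0,n1} ∩ {n0,n2} ∩ {n0,n1,n4} ∩ {n0,n1,n3,n5} ∩ {n0,n1,n6} = {n0}; idom=n0

DF derivation:
  n1←n0: walk · to n0
  n1←n5: walk n5→n3→n1 to n0
  n6←n3: walk n3 to n1
  n6←n4: walk n4 to n1
  n6←n5: walk n5→n3 to n1
  n7←n0: walk · to n0
  n7←n1: walk n1 to n0
  n7←n2: walk n2 to n0
  n7←n4: walk n4→n1 to n0
  n7←n5: walk n5→n3→n1 to n0
  n7←n6: walk n6→n1 to n0
  n0: DF=∅
  n1: DF={n1,n7}
  n2: DF={n7}
  n3: DF={n1,n6,n7}
  n4: DF={n6,n7}
  n5: DF={n1,n6,n7}
  n6: DF={n7}
  n7: DF=∅

DF(n4) = ["n6", "n7"]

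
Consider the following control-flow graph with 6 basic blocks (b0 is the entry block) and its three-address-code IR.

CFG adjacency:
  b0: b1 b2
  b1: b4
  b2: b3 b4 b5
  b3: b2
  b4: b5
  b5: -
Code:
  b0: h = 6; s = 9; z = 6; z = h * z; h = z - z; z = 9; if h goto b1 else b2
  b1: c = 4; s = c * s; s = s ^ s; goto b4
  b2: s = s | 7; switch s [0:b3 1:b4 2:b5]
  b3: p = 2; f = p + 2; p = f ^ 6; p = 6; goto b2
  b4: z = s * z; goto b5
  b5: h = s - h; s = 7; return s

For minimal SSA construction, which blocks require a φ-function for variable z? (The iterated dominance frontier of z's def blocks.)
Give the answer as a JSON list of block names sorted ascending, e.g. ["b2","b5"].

Answer: ["b5"]

Working:
idom tree: b1←b0 b2←b0 b3←b2 b4←b0 b5←b0
Join-block Dom:
  b2: preds {b0,b3}: {b0} ∩ {b0,b2,b3} = {b0}; idom=b0
  b4: preds {b1,b2}: {b0,b1} ∩ {b0,b2} = {b0}; idom=b0
  b5: preds {b2,b4}: {b0,b2} ∩ {b0,b4} = {b0}; idom=b0

Frontier:
  join b2 pred b0: · stop@b0
  join b2 pred b3: b3→b2 stop@b0
  join b4 pred b1: b1 stop@b0
  join b4 pred b2: b2 stop@b0
  join b5 pred b2: b2 stop@b0
  join b5 pred b4: b4 stop@b0
  b0 → ∅
  b1 → {b4}
  b2 → {b2,b4,b5}
  b3 → {b2}
  b4 → {b5}
  b5 → ∅

φ for z: defs {b0,b4}
  DF⁺ = {b5}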